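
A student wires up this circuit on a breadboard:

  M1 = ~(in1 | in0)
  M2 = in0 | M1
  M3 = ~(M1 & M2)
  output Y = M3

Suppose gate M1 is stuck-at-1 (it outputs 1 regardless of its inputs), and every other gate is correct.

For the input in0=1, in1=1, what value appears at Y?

0

Propagate with M1 forced: M1=1 [stuck-at-1], M2=1, M3=0.
So Y = 0. (Without the fault it would be 1.)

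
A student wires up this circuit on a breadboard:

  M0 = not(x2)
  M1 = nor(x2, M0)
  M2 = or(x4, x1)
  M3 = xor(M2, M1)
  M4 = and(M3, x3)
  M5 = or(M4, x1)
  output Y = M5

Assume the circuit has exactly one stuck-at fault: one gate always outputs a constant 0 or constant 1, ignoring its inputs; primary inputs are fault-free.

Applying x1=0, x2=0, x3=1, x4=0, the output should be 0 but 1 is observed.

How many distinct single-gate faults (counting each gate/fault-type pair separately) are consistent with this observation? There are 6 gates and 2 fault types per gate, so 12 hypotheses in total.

Fault-free: M0=1, M1=0, M2=0, M3=0, M4=0, M5=0 → 0. Observed 1.
  M0 stuck-at-0: output 1 ✓
  M0 stuck-at-1: output 0 ✗
  M1 stuck-at-0: output 0 ✗
  M1 stuck-at-1: output 1 ✓
  M2 stuck-at-0: output 0 ✗
  M2 stuck-at-1: output 1 ✓
  M3 stuck-at-0: output 0 ✗
  M3 stuck-at-1: output 1 ✓
  M4 stuck-at-0: output 0 ✗
  M4 stuck-at-1: output 1 ✓
  M5 stuck-at-0: output 0 ✗
  M5 stuck-at-1: output 1 ✓
Consistent faults: {M0 stuck-at-0, M1 stuck-at-1, M2 stuck-at-1, M3 stuck-at-1, M4 stuck-at-1, M5 stuck-at-1} — 6 in all.

6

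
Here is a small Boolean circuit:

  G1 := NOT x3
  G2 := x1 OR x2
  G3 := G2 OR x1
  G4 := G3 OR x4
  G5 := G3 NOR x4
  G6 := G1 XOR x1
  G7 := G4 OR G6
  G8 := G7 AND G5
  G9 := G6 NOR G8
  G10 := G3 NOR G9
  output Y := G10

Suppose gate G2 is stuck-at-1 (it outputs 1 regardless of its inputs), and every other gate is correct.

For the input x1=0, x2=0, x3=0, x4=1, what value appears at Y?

0

Propagate with G2 forced: G1=1, G2=1 [stuck-at-1], G3=1, G4=1, G5=0, G6=1, G7=1, G8=0, G9=0, G10=0.
So Y = 0. (Without the fault it would be 1.)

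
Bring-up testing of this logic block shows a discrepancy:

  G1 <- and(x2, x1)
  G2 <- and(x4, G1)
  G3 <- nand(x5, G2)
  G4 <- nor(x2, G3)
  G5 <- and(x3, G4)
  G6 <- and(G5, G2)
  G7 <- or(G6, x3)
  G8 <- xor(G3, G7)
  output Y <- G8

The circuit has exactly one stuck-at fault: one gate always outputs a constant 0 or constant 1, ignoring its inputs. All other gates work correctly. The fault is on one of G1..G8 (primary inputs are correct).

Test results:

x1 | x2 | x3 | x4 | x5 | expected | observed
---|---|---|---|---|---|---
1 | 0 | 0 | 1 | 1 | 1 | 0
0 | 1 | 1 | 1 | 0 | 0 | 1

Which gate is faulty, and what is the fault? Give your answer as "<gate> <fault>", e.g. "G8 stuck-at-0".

G3 stuck-at-0

Fault-free values for test 1 (x1=1, x2=0, x3=0, x4=1, x5=1): G1=0, G2=0, G3=1, G4=0, G5=0, G6=0, G7=0, G8=1, giving Y=1. Observed 0.
Test 1: faults giving observed 0 are {G1 stuck-at-1, G2 stuck-at-1, G3 stuck-at-0, G6 stuck-at-1, G7 stuck-at-1, G8 stuck-at-0}.
Test 2 (x1=0, x2=1, x3=1, x4=1, x5=0): fault-free G1=0, G2=0, G3=1, G4=0, G5=0, G6=0, G7=1, G8=0 → 0; observed 1. Eliminates G1 stuck-at-1, G2 stuck-at-1, G6 stuck-at-1, G7 stuck-at-1, G8 stuck-at-0.
Only G3 stuck-at-0 is consistent with every test.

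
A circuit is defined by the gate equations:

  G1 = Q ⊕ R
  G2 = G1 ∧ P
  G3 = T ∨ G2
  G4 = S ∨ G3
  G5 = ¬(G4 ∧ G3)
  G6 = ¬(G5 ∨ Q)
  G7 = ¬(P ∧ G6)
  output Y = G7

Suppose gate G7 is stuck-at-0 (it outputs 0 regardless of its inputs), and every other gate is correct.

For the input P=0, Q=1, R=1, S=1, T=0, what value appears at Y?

Propagate with G7 forced: G1=0, G2=0, G3=0, G4=1, G5=1, G6=0, G7=0 [stuck-at-0].
So Y = 0. (Without the fault it would be 1.)

0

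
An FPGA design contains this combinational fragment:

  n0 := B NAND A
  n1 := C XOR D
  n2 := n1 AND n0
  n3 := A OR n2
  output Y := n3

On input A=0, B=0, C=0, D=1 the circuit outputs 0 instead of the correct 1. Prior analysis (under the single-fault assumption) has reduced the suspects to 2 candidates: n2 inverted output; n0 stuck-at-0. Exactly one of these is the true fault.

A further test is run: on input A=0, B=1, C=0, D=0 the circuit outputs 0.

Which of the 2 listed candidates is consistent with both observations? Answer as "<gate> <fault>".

Evaluate each candidate on input A=0, B=1, C=0, D=0:
  n2 inverted output: n0=1, n1=0, n2=1 [inverted output], n3=1 → 1 — eliminated
  n0 stuck-at-0: n0=0 [stuck-at-0], n1=0, n2=0, n3=0 → 0 — matches
Only n0 stuck-at-0 reproduces the observed 0.

n0 stuck-at-0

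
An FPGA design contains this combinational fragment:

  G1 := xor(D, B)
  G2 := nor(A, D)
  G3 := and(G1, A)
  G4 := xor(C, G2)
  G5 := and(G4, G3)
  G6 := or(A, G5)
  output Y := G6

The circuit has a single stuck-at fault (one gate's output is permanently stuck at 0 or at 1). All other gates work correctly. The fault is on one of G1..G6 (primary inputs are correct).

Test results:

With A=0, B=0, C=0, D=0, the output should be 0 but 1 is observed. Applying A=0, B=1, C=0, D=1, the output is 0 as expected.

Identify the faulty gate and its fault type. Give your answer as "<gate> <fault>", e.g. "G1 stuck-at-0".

G3 stuck-at-1

Fault-free values for test 1 (A=0, B=0, C=0, D=0): G1=0, G2=1, G3=0, G4=1, G5=0, G6=0, giving Y=0. Observed 1.
Test 1: faults giving observed 1 are {G3 stuck-at-1, G5 stuck-at-1, G6 stuck-at-1}.
Test 2 (A=0, B=1, C=0, D=1): fault-free G1=0, G2=0, G3=0, G4=0, G5=0, G6=0 → 0; observed 0. Eliminates G5 stuck-at-1, G6 stuck-at-1.
Only G3 stuck-at-1 is consistent with every test.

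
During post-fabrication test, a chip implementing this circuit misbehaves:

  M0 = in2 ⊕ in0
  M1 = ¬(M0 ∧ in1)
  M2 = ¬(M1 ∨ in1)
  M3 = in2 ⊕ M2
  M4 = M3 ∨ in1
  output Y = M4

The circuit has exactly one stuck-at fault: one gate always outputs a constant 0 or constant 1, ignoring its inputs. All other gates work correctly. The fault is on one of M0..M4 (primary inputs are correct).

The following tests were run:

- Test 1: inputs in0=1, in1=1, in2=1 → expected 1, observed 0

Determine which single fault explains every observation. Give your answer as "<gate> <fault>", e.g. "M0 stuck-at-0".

M4 stuck-at-0

Fault-free values for test 1 (in0=1, in1=1, in2=1): M0=0, M1=1, M2=0, M3=1, M4=1, giving Y=1. Observed 0.
Test 1: faults giving observed 0 are {M4 stuck-at-0}.
Only M4 stuck-at-0 is consistent with every test.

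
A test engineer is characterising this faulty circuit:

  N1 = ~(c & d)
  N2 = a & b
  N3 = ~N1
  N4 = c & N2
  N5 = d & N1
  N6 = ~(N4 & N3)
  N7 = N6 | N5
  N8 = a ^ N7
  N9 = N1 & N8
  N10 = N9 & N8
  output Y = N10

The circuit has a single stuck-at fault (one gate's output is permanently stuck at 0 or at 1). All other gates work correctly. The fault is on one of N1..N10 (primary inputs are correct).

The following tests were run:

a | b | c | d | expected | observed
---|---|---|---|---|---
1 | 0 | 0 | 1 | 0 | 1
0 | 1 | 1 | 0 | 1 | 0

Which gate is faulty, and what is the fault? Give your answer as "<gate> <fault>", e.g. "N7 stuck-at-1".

Fault-free values for test 1 (a=1, b=0, c=0, d=1): N1=1, N2=0, N3=0, N4=0, N5=1, N6=1, N7=1, N8=0, N9=0, N10=0, giving Y=0. Observed 1.
Test 1: faults giving observed 1 are {N7 stuck-at-0, N8 stuck-at-1, N10 stuck-at-1}.
Test 2 (a=0, b=1, c=1, d=0): fault-free N1=1, N2=0, N3=0, N4=0, N5=0, N6=1, N7=1, N8=1, N9=1, N10=1 → 1; observed 0. Eliminates N8 stuck-at-1, N10 stuck-at-1.
Only N7 stuck-at-0 is consistent with every test.

N7 stuck-at-0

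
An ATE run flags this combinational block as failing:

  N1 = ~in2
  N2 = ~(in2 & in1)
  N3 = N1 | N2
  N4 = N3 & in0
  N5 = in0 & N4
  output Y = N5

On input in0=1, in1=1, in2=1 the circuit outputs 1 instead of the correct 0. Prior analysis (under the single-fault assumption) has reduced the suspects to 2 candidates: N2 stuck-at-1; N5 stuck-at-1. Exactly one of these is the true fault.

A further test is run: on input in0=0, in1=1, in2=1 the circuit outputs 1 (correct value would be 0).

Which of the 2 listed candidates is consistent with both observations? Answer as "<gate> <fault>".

Evaluate each candidate on input in0=0, in1=1, in2=1:
  N2 stuck-at-1: N1=0, N2=1 [stuck-at-1], N3=1, N4=0, N5=0 → 0 — eliminated
  N5 stuck-at-1: N1=0, N2=0, N3=0, N4=0, N5=1 [stuck-at-1] → 1 — matches
Only N5 stuck-at-1 reproduces the observed 1.

N5 stuck-at-1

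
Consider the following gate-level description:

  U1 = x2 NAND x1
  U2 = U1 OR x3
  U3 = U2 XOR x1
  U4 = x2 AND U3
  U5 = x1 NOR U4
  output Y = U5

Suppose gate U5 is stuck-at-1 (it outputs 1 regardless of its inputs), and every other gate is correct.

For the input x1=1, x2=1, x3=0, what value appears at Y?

Propagate with U5 forced: U1=0, U2=0, U3=1, U4=1, U5=1 [stuck-at-1].
So Y = 1. (Without the fault it would be 0.)

1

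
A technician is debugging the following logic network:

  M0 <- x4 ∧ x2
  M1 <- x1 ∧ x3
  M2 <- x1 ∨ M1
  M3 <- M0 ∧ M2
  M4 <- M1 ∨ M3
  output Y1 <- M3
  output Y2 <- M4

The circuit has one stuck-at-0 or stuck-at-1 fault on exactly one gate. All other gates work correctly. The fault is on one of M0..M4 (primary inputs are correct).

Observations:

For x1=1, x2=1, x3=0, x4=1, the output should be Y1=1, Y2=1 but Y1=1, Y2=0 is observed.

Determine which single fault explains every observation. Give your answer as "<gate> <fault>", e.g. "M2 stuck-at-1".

M4 stuck-at-0

Fault-free values for test 1 (x1=1, x2=1, x3=0, x4=1): M0=1, M1=0, M2=1, M3=1, M4=1, giving Y1=1, Y2=1. Observed Y1=1, Y2=0.
Test 1: faults giving observed Y1=1, Y2=0 are {M4 stuck-at-0}.
Only M4 stuck-at-0 is consistent with every test.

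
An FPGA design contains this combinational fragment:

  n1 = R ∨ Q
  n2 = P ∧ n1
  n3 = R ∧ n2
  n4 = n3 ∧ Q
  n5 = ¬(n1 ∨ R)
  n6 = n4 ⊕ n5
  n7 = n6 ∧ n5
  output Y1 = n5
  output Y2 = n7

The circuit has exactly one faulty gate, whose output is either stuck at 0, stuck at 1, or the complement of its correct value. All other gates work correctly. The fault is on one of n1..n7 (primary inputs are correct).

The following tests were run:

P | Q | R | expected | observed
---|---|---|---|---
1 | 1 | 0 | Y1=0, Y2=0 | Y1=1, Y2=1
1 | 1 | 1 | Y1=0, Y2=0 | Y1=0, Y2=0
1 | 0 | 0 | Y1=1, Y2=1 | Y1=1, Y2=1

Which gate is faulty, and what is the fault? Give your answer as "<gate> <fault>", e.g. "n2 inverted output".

Fault-free values for test 1 (P=1, Q=1, R=0): n1=1, n2=1, n3=0, n4=0, n5=0, n6=0, n7=0, giving Y1=0, Y2=0. Observed Y1=1, Y2=1.
Test 1: faults giving observed Y1=1, Y2=1 are {n1 stuck-at-0, n1 inverted output, n5 stuck-at-1, n5 inverted output}.
Test 2 (P=1, Q=1, R=1): fault-free n1=1, n2=1, n3=1, n4=1, n5=0, n6=1, n7=0 → Y1=0, Y2=0; observed Y1=0, Y2=0. Eliminates n5 stuck-at-1, n5 inverted output.
Test 3 (P=1, Q=0, R=0): fault-free n1=0, n2=0, n3=0, n4=0, n5=1, n6=1, n7=1 → Y1=1, Y2=1; observed Y1=1, Y2=1. Eliminates n1 inverted output.
Only n1 stuck-at-0 is consistent with every test.

n1 stuck-at-0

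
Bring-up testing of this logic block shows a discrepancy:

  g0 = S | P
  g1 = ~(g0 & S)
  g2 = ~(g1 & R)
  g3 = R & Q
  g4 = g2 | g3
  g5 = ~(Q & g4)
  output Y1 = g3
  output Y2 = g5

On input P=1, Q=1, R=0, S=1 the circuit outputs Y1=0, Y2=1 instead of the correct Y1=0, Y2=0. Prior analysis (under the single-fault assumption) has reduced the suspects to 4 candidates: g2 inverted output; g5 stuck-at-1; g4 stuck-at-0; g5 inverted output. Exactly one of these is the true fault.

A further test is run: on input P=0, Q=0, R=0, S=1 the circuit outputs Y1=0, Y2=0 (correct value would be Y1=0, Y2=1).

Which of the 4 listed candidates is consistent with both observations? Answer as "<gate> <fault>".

g5 inverted output

Evaluate each candidate on input P=0, Q=0, R=0, S=1:
  g2 inverted output: g0=1, g1=0, g2=0 [inverted output], g3=0, g4=0, g5=1 → Y1=0, Y2=1 — eliminated
  g5 stuck-at-1: g0=1, g1=0, g2=1, g3=0, g4=1, g5=1 [stuck-at-1] → Y1=0, Y2=1 — eliminated
  g4 stuck-at-0: g0=1, g1=0, g2=1, g3=0, g4=0 [stuck-at-0], g5=1 → Y1=0, Y2=1 — eliminated
  g5 inverted output: g0=1, g1=0, g2=1, g3=0, g4=1, g5=0 [inverted output] → Y1=0, Y2=0 — matches
Only g5 inverted output reproduces the observed Y1=0, Y2=0.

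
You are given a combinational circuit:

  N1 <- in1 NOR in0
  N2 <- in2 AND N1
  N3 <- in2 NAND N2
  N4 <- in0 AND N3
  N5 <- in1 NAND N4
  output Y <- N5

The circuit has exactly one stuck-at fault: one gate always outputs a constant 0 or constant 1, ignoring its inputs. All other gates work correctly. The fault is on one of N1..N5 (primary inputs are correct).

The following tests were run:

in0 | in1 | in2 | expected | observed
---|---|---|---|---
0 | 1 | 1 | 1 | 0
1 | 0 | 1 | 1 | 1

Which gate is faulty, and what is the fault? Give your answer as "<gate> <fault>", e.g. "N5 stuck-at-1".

N4 stuck-at-1

Fault-free values for test 1 (in0=0, in1=1, in2=1): N1=0, N2=0, N3=1, N4=0, N5=1, giving Y=1. Observed 0.
Test 1: faults giving observed 0 are {N4 stuck-at-1, N5 stuck-at-0}.
Test 2 (in0=1, in1=0, in2=1): fault-free N1=0, N2=0, N3=1, N4=1, N5=1 → 1; observed 1. Eliminates N5 stuck-at-0.
Only N4 stuck-at-1 is consistent with every test.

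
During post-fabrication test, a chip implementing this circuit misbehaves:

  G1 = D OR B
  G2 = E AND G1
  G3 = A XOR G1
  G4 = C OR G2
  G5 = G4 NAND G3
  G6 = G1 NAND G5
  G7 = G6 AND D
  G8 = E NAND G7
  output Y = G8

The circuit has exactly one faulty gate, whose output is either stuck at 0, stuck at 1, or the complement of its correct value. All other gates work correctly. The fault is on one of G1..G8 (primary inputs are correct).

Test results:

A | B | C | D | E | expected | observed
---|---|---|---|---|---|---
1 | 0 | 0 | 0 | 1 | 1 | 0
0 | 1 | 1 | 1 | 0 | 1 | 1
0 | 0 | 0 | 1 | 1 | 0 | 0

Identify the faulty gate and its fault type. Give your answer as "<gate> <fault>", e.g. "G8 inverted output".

G7 stuck-at-1

Fault-free values for test 1 (A=1, B=0, C=0, D=0, E=1): G1=0, G2=0, G3=1, G4=0, G5=1, G6=1, G7=0, G8=1, giving Y=1. Observed 0.
Test 1: faults giving observed 0 are {G7 stuck-at-1, G7 inverted output, G8 stuck-at-0, G8 inverted output}.
Test 2 (A=0, B=1, C=1, D=1, E=0): fault-free G1=1, G2=0, G3=1, G4=1, G5=0, G6=1, G7=1, G8=1 → 1; observed 1. Eliminates G8 stuck-at-0, G8 inverted output.
Test 3 (A=0, B=0, C=0, D=1, E=1): fault-free G1=1, G2=1, G3=1, G4=1, G5=0, G6=1, G7=1, G8=0 → 0; observed 0. Eliminates G7 inverted output.
Only G7 stuck-at-1 is consistent with every test.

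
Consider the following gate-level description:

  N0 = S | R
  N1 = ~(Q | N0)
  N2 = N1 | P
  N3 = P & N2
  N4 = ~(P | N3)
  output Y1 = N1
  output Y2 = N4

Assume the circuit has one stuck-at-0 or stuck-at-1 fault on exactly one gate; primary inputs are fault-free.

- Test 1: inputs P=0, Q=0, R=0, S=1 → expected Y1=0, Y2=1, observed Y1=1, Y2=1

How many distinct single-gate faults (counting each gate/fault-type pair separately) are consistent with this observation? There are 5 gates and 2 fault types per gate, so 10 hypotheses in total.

2

Fault-free: N0=1, N1=0, N2=0, N3=0, N4=1 → Y1=0, Y2=1. Observed Y1=1, Y2=1.
  N0 stuck-at-0: output Y1=1, Y2=1 ✓
  N0 stuck-at-1: output Y1=0, Y2=1 ✗
  N1 stuck-at-0: output Y1=0, Y2=1 ✗
  N1 stuck-at-1: output Y1=1, Y2=1 ✓
  N2 stuck-at-0: output Y1=0, Y2=1 ✗
  N2 stuck-at-1: output Y1=0, Y2=1 ✗
  N3 stuck-at-0: output Y1=0, Y2=1 ✗
  N3 stuck-at-1: output Y1=0, Y2=0 ✗
  N4 stuck-at-0: output Y1=0, Y2=0 ✗
  N4 stuck-at-1: output Y1=0, Y2=1 ✗
Consistent faults: {N0 stuck-at-0, N1 stuck-at-1} — 2 in all.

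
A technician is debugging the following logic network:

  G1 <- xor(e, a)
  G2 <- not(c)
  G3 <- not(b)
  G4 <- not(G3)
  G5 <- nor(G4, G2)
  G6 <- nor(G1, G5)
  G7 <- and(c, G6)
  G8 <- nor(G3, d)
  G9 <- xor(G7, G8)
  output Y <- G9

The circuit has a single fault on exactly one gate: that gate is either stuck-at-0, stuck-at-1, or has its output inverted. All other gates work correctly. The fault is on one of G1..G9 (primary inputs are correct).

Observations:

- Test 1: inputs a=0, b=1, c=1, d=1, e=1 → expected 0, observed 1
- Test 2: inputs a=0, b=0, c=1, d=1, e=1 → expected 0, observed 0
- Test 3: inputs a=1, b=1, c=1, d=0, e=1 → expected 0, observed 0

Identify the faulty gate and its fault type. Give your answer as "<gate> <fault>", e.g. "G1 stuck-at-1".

Fault-free values for test 1 (a=0, b=1, c=1, d=1, e=1): G1=1, G2=0, G3=0, G4=1, G5=0, G6=0, G7=0, G8=0, G9=0, giving Y=0. Observed 1.
Test 1: faults giving observed 1 are {G1 stuck-at-0, G1 inverted output, G6 stuck-at-1, G6 inverted output, G7 stuck-at-1, G7 inverted output, G8 stuck-at-1, G8 inverted output, G9 stuck-at-1, G9 inverted output}.
Test 2 (a=0, b=0, c=1, d=1, e=1): fault-free G1=1, G2=0, G3=1, G4=0, G5=1, G6=0, G7=0, G8=0, G9=0 → 0; observed 0. Eliminates G6 stuck-at-1, G6 inverted output, G7 stuck-at-1, G7 inverted output, G8 stuck-at-1, G8 inverted output, G9 stuck-at-1, G9 inverted output.
Test 3 (a=1, b=1, c=1, d=0, e=1): fault-free G1=0, G2=0, G3=0, G4=1, G5=0, G6=1, G7=1, G8=1, G9=0 → 0; observed 0. Eliminates G1 inverted output.
Only G1 stuck-at-0 is consistent with every test.

G1 stuck-at-0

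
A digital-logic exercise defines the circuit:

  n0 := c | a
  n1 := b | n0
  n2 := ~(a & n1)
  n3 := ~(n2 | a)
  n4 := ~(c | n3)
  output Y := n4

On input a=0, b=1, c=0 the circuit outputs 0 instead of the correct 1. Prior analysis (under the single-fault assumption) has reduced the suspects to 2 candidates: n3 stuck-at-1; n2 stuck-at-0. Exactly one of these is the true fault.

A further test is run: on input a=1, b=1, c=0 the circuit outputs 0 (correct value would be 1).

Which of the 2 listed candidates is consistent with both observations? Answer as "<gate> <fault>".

Evaluate each candidate on input a=1, b=1, c=0:
  n3 stuck-at-1: n0=1, n1=1, n2=0, n3=1 [stuck-at-1], n4=0 → 0 — matches
  n2 stuck-at-0: n0=1, n1=1, n2=0 [stuck-at-0], n3=0, n4=1 → 1 — eliminated
Only n3 stuck-at-1 reproduces the observed 0.

n3 stuck-at-1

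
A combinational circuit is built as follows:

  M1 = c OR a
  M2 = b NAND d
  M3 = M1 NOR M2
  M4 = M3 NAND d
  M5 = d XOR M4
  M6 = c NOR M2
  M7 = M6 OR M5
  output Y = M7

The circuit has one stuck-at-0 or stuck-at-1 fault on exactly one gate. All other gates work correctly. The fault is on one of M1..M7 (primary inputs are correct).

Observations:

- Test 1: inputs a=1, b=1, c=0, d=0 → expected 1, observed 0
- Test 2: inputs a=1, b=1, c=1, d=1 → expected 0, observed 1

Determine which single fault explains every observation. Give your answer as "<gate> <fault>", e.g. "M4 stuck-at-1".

Fault-free values for test 1 (a=1, b=1, c=0, d=0): M1=1, M2=1, M3=0, M4=1, M5=1, M6=0, M7=1, giving Y=1. Observed 0.
Test 1: faults giving observed 0 are {M4 stuck-at-0, M5 stuck-at-0, M7 stuck-at-0}.
Test 2 (a=1, b=1, c=1, d=1): fault-free M1=1, M2=0, M3=0, M4=1, M5=0, M6=0, M7=0 → 0; observed 1. Eliminates M5 stuck-at-0, M7 stuck-at-0.
Only M4 stuck-at-0 is consistent with every test.

M4 stuck-at-0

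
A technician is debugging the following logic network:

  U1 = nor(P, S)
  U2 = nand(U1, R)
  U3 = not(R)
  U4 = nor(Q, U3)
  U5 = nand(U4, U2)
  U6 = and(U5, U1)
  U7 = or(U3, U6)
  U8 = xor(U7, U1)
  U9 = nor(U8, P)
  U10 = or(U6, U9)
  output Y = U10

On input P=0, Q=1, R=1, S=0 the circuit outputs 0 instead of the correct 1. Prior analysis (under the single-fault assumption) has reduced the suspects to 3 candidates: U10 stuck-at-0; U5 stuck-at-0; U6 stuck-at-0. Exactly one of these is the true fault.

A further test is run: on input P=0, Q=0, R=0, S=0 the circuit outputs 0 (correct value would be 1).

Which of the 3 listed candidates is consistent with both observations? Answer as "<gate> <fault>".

U10 stuck-at-0

Evaluate each candidate on input P=0, Q=0, R=0, S=0:
  U10 stuck-at-0: U1=1, U2=1, U3=1, U4=0, U5=1, U6=1, U7=1, U8=0, U9=1, U10=0 [stuck-at-0] → 0 — matches
  U5 stuck-at-0: U1=1, U2=1, U3=1, U4=0, U5=0 [stuck-at-0], U6=0, U7=1, U8=0, U9=1, U10=1 → 1 — eliminated
  U6 stuck-at-0: U1=1, U2=1, U3=1, U4=0, U5=1, U6=0 [stuck-at-0], U7=1, U8=0, U9=1, U10=1 → 1 — eliminated
Only U10 stuck-at-0 reproduces the observed 0.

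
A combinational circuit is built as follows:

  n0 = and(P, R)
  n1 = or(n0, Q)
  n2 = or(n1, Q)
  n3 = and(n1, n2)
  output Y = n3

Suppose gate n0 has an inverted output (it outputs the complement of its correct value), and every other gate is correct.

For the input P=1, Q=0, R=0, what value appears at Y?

1

Propagate with n0 forced: n0=1 [inverted output], n1=1, n2=1, n3=1.
So Y = 1. (Without the fault it would be 0.)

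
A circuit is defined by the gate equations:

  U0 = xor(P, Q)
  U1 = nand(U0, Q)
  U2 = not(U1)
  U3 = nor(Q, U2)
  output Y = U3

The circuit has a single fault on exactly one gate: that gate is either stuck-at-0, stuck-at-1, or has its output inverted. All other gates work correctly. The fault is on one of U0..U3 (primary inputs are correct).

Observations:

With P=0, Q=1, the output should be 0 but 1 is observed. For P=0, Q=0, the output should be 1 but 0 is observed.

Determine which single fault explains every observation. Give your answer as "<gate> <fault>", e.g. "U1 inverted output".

Fault-free values for test 1 (P=0, Q=1): U0=1, U1=0, U2=1, U3=0, giving Y=0. Observed 1.
Test 1: faults giving observed 1 are {U3 stuck-at-1, U3 inverted output}.
Test 2 (P=0, Q=0): fault-free U0=0, U1=1, U2=0, U3=1 → 1; observed 0. Eliminates U3 stuck-at-1.
Only U3 inverted output is consistent with every test.

U3 inverted output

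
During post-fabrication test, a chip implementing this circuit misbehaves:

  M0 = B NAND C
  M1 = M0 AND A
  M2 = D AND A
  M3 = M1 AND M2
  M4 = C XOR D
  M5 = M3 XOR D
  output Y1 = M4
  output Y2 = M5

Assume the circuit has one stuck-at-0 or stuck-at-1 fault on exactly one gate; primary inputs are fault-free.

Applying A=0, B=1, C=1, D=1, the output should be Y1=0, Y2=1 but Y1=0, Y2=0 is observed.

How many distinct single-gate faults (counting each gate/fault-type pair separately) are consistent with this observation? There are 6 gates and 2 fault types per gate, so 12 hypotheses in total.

Fault-free: M0=0, M1=0, M2=0, M3=0, M4=0, M5=1 → Y1=0, Y2=1. Observed Y1=0, Y2=0.
  M0 stuck-at-0: output Y1=0, Y2=1 ✗
  M0 stuck-at-1: output Y1=0, Y2=1 ✗
  M1 stuck-at-0: output Y1=0, Y2=1 ✗
  M1 stuck-at-1: output Y1=0, Y2=1 ✗
  M2 stuck-at-0: output Y1=0, Y2=1 ✗
  M2 stuck-at-1: output Y1=0, Y2=1 ✗
  M3 stuck-at-0: output Y1=0, Y2=1 ✗
  M3 stuck-at-1: output Y1=0, Y2=0 ✓
  M4 stuck-at-0: output Y1=0, Y2=1 ✗
  M4 stuck-at-1: output Y1=1, Y2=1 ✗
  M5 stuck-at-0: output Y1=0, Y2=0 ✓
  M5 stuck-at-1: output Y1=0, Y2=1 ✗
Consistent faults: {M3 stuck-at-1, M5 stuck-at-0} — 2 in all.

2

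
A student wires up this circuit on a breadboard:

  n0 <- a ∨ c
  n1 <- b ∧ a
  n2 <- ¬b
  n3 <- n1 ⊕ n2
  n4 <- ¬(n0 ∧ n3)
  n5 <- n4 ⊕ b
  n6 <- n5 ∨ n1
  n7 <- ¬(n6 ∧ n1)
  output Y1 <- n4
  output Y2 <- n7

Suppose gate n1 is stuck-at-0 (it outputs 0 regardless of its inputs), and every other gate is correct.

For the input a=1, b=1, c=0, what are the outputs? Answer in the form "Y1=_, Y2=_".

Y1=1, Y2=1

Propagate with n1 forced: n0=1, n1=0 [stuck-at-0], n2=0, n3=0, n4=1, n5=0, n6=0, n7=1.
So the outputs are Y1=1, Y2=1. (Without the fault they would be Y1=0, Y2=0.)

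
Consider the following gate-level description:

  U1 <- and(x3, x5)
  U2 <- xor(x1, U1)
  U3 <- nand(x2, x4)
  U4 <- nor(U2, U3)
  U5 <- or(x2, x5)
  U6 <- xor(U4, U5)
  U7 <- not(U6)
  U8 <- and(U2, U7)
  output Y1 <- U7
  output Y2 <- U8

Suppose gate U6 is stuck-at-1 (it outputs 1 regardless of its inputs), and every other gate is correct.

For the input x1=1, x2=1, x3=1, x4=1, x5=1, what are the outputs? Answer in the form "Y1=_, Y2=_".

Y1=0, Y2=0

Propagate with U6 forced: U1=1, U2=0, U3=0, U4=1, U5=1, U6=1 [stuck-at-1], U7=0, U8=0.
So the outputs are Y1=0, Y2=0. (Without the fault they would be Y1=1, Y2=0.)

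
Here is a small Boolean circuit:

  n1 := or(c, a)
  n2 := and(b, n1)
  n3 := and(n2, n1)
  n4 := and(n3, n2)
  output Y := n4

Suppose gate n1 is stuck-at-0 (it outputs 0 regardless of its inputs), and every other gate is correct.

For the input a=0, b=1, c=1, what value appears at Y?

0

Propagate with n1 forced: n1=0 [stuck-at-0], n2=0, n3=0, n4=0.
So Y = 0. (Without the fault it would be 1.)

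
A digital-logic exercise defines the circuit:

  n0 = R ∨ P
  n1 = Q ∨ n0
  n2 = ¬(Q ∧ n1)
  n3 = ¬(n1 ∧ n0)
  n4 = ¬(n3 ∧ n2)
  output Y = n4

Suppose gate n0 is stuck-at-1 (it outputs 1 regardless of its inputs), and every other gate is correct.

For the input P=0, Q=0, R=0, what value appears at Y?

1

Propagate with n0 forced: n0=1 [stuck-at-1], n1=1, n2=1, n3=0, n4=1.
So Y = 1. (Without the fault it would be 0.)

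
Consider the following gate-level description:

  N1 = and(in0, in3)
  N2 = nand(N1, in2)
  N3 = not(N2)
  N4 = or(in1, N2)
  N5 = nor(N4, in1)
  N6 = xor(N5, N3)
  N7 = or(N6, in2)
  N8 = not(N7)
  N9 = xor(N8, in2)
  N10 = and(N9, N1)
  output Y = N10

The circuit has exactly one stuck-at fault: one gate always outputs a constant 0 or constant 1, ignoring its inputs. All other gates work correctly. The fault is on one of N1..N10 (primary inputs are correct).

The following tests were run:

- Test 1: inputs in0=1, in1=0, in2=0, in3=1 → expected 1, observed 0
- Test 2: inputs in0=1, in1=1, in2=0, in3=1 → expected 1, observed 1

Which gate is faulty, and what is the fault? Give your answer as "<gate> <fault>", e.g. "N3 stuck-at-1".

N4 stuck-at-0

Fault-free values for test 1 (in0=1, in1=0, in2=0, in3=1): N1=1, N2=1, N3=0, N4=1, N5=0, N6=0, N7=0, N8=1, N9=1, N10=1, giving Y=1. Observed 0.
Test 1: faults giving observed 0 are {N1 stuck-at-0, N3 stuck-at-1, N4 stuck-at-0, N5 stuck-at-1, N6 stuck-at-1, N7 stuck-at-1, N8 stuck-at-0, N9 stuck-at-0, N10 stuck-at-0}.
Test 2 (in0=1, in1=1, in2=0, in3=1): fault-free N1=1, N2=1, N3=0, N4=1, N5=0, N6=0, N7=0, N8=1, N9=1, N10=1 → 1; observed 1. Eliminates N1 stuck-at-0, N3 stuck-at-1, N5 stuck-at-1, N6 stuck-at-1, N7 stuck-at-1, N8 stuck-at-0, N9 stuck-at-0, N10 stuck-at-0.
Only N4 stuck-at-0 is consistent with every test.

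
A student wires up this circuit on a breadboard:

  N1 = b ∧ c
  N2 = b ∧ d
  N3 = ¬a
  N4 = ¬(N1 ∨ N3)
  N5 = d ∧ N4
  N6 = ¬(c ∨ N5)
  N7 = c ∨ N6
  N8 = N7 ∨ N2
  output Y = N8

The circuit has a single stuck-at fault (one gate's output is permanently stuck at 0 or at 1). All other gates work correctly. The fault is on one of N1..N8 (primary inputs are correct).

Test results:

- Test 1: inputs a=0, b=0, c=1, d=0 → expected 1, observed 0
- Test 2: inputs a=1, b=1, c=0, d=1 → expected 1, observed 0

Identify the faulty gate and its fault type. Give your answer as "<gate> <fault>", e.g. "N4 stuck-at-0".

Fault-free values for test 1 (a=0, b=0, c=1, d=0): N1=0, N2=0, N3=1, N4=0, N5=0, N6=0, N7=1, N8=1, giving Y=1. Observed 0.
Test 1: faults giving observed 0 are {N7 stuck-at-0, N8 stuck-at-0}.
Test 2 (a=1, b=1, c=0, d=1): fault-free N1=0, N2=1, N3=0, N4=1, N5=1, N6=0, N7=0, N8=1 → 1; observed 0. Eliminates N7 stuck-at-0.
Only N8 stuck-at-0 is consistent with every test.

N8 stuck-at-0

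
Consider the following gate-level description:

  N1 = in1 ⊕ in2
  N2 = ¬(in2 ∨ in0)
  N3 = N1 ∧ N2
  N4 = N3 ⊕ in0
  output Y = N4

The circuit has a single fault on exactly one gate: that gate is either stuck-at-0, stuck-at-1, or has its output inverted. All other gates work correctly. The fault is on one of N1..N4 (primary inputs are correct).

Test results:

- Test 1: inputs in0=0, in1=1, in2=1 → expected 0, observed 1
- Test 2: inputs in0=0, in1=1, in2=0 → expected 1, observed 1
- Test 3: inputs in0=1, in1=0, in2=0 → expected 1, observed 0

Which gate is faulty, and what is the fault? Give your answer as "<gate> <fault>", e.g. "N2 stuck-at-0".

N3 stuck-at-1

Fault-free values for test 1 (in0=0, in1=1, in2=1): N1=0, N2=0, N3=0, N4=0, giving Y=0. Observed 1.
Test 1: faults giving observed 1 are {N3 stuck-at-1, N3 inverted output, N4 stuck-at-1, N4 inverted output}.
Test 2 (in0=0, in1=1, in2=0): fault-free N1=1, N2=1, N3=1, N4=1 → 1; observed 1. Eliminates N3 inverted output, N4 inverted output.
Test 3 (in0=1, in1=0, in2=0): fault-free N1=0, N2=0, N3=0, N4=1 → 1; observed 0. Eliminates N4 stuck-at-1.
Only N3 stuck-at-1 is consistent with every test.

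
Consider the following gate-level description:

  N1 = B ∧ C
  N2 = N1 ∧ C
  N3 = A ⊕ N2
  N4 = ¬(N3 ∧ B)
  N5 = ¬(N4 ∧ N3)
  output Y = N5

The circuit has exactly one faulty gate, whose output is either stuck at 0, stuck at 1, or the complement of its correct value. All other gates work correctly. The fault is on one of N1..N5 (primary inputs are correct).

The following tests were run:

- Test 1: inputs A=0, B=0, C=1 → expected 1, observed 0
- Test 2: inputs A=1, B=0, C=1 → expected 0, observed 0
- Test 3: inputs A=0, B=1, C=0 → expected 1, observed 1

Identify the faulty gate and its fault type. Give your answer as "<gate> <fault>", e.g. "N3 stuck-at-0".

N3 stuck-at-1

Fault-free values for test 1 (A=0, B=0, C=1): N1=0, N2=0, N3=0, N4=1, N5=1, giving Y=1. Observed 0.
Test 1: faults giving observed 0 are {N1 stuck-at-1, N1 inverted output, N2 stuck-at-1, N2 inverted output, N3 stuck-at-1, N3 inverted output, N5 stuck-at-0, N5 inverted output}.
Test 2 (A=1, B=0, C=1): fault-free N1=0, N2=0, N3=1, N4=1, N5=0 → 0; observed 0. Eliminates N1 stuck-at-1, N1 inverted output, N2 stuck-at-1, N2 inverted output, N3 inverted output, N5 inverted output.
Test 3 (A=0, B=1, C=0): fault-free N1=0, N2=0, N3=0, N4=1, N5=1 → 1; observed 1. Eliminates N5 stuck-at-0.
Only N3 stuck-at-1 is consistent with every test.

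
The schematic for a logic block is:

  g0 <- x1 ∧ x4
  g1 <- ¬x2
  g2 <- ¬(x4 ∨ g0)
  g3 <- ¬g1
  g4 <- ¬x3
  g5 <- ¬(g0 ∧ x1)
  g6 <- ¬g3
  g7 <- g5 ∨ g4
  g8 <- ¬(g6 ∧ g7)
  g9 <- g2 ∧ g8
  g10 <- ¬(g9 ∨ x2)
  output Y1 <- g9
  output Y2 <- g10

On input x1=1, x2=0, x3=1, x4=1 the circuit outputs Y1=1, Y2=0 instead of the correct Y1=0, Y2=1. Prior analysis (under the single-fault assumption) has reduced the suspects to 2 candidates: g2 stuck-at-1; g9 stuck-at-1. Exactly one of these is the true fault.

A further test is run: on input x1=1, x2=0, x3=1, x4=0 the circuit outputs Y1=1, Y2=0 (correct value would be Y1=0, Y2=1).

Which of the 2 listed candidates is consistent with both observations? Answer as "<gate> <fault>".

Evaluate each candidate on input x1=1, x2=0, x3=1, x4=0:
  g2 stuck-at-1: g0=0, g1=1, g2=1 [stuck-at-1], g3=0, g4=0, g5=1, g6=1, g7=1, g8=0, g9=0, g10=1 → Y1=0, Y2=1 — eliminated
  g9 stuck-at-1: g0=0, g1=1, g2=1, g3=0, g4=0, g5=1, g6=1, g7=1, g8=0, g9=1 [stuck-at-1], g10=0 → Y1=1, Y2=0 — matches
Only g9 stuck-at-1 reproduces the observed Y1=1, Y2=0.

g9 stuck-at-1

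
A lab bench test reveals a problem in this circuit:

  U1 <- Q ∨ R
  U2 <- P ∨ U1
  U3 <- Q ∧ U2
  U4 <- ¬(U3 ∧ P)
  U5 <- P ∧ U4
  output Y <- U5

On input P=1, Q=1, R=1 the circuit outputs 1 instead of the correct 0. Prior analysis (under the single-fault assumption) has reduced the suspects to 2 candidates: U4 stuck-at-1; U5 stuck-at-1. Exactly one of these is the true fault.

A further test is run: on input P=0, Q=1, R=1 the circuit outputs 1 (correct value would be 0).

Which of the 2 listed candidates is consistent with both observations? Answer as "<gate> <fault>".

U5 stuck-at-1

Evaluate each candidate on input P=0, Q=1, R=1:
  U4 stuck-at-1: U1=1, U2=1, U3=1, U4=1 [stuck-at-1], U5=0 → 0 — eliminated
  U5 stuck-at-1: U1=1, U2=1, U3=1, U4=1, U5=1 [stuck-at-1] → 1 — matches
Only U5 stuck-at-1 reproduces the observed 1.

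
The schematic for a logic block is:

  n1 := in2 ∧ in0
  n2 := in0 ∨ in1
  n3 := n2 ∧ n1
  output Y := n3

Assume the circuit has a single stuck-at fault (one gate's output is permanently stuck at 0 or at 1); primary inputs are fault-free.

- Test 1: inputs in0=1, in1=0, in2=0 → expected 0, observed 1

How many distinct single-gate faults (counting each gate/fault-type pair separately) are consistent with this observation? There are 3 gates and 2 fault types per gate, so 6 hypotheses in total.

2

Fault-free: n1=0, n2=1, n3=0 → 0. Observed 1.
  n1 stuck-at-0: output 0 ✗
  n1 stuck-at-1: output 1 ✓
  n2 stuck-at-0: output 0 ✗
  n2 stuck-at-1: output 0 ✗
  n3 stuck-at-0: output 0 ✗
  n3 stuck-at-1: output 1 ✓
Consistent faults: {n1 stuck-at-1, n3 stuck-at-1} — 2 in all.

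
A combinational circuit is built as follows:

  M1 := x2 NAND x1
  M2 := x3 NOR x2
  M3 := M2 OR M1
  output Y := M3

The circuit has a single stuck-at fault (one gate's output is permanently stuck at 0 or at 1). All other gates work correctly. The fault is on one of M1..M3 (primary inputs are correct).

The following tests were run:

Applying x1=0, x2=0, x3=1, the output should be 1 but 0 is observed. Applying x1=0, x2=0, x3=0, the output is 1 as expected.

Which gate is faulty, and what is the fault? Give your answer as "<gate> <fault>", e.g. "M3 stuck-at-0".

Fault-free values for test 1 (x1=0, x2=0, x3=1): M1=1, M2=0, M3=1, giving Y=1. Observed 0.
Test 1: faults giving observed 0 are {M1 stuck-at-0, M3 stuck-at-0}.
Test 2 (x1=0, x2=0, x3=0): fault-free M1=1, M2=1, M3=1 → 1; observed 1. Eliminates M3 stuck-at-0.
Only M1 stuck-at-0 is consistent with every test.

M1 stuck-at-0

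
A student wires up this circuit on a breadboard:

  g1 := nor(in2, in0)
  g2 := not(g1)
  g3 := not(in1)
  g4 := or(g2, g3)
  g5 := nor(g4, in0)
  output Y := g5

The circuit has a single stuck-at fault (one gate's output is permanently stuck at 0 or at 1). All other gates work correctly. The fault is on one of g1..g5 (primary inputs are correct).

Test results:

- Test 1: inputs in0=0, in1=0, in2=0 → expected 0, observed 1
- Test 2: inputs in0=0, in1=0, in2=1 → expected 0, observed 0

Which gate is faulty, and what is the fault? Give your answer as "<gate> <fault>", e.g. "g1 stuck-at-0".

g3 stuck-at-0

Fault-free values for test 1 (in0=0, in1=0, in2=0): g1=1, g2=0, g3=1, g4=1, g5=0, giving Y=0. Observed 1.
Test 1: faults giving observed 1 are {g3 stuck-at-0, g4 stuck-at-0, g5 stuck-at-1}.
Test 2 (in0=0, in1=0, in2=1): fault-free g1=0, g2=1, g3=1, g4=1, g5=0 → 0; observed 0. Eliminates g4 stuck-at-0, g5 stuck-at-1.
Only g3 stuck-at-0 is consistent with every test.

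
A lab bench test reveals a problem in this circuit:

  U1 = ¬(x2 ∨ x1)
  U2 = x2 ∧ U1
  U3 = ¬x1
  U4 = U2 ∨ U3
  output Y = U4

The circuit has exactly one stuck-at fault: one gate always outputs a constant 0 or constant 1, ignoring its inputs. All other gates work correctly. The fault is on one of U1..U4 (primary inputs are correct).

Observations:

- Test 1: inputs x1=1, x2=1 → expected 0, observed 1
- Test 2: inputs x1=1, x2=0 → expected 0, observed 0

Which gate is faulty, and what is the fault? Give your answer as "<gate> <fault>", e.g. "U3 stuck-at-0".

Fault-free values for test 1 (x1=1, x2=1): U1=0, U2=0, U3=0, U4=0, giving Y=0. Observed 1.
Test 1: faults giving observed 1 are {U1 stuck-at-1, U2 stuck-at-1, U3 stuck-at-1, U4 stuck-at-1}.
Test 2 (x1=1, x2=0): fault-free U1=0, U2=0, U3=0, U4=0 → 0; observed 0. Eliminates U2 stuck-at-1, U3 stuck-at-1, U4 stuck-at-1.
Only U1 stuck-at-1 is consistent with every test.

U1 stuck-at-1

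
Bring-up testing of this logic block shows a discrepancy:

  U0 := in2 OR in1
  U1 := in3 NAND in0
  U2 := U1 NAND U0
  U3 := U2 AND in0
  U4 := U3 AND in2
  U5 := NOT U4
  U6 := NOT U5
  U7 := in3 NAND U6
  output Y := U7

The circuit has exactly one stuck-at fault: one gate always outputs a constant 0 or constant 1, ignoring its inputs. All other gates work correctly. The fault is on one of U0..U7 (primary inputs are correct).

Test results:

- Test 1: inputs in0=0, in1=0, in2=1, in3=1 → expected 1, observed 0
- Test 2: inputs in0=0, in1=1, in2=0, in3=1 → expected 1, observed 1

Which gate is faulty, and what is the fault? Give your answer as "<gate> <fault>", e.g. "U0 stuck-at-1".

U3 stuck-at-1

Fault-free values for test 1 (in0=0, in1=0, in2=1, in3=1): U0=1, U1=1, U2=0, U3=0, U4=0, U5=1, U6=0, U7=1, giving Y=1. Observed 0.
Test 1: faults giving observed 0 are {U3 stuck-at-1, U4 stuck-at-1, U5 stuck-at-0, U6 stuck-at-1, U7 stuck-at-0}.
Test 2 (in0=0, in1=1, in2=0, in3=1): fault-free U0=1, U1=1, U2=0, U3=0, U4=0, U5=1, U6=0, U7=1 → 1; observed 1. Eliminates U4 stuck-at-1, U5 stuck-at-0, U6 stuck-at-1, U7 stuck-at-0.
Only U3 stuck-at-1 is consistent with every test.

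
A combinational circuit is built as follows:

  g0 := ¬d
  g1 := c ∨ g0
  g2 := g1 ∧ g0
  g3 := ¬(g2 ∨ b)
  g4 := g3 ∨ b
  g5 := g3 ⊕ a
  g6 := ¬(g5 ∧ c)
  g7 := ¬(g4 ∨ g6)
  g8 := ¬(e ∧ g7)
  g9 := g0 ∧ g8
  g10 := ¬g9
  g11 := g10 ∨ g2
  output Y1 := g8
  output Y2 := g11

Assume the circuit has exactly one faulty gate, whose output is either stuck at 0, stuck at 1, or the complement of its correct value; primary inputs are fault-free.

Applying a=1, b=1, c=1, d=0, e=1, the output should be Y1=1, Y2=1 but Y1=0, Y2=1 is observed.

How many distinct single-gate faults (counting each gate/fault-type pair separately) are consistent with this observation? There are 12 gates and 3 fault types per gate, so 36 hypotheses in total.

6

Fault-free: g0=1, g1=1, g2=1, g3=0, g4=1, g5=1, g6=0, g7=0, g8=1, g9=1, g10=0, g11=1 → Y1=1, Y2=1. Observed Y1=0, Y2=1.
  g0: none of the 3 fault types match ✗
  g1: none of the 3 fault types match ✗
  g2: none of the 3 fault types match ✗
  g3: none of the 3 fault types match ✗
  g4: stuck-at-0, inverted output ✓; others ✗
  g5: none of the 3 fault types match ✗
  g6: none of the 3 fault types match ✗
  g7: stuck-at-1, inverted output ✓; others ✗
  g8: stuck-at-0, inverted output ✓; others ✗
  g9: none of the 3 fault types match ✗
  g10: none of the 3 fault types match ✗
  g11: none of the 3 fault types match ✗
Consistent faults: {g4 stuck-at-0, g4 inverted output, g7 stuck-at-1, g7 inverted output, g8 stuck-at-0, g8 inverted output} — 6 in all.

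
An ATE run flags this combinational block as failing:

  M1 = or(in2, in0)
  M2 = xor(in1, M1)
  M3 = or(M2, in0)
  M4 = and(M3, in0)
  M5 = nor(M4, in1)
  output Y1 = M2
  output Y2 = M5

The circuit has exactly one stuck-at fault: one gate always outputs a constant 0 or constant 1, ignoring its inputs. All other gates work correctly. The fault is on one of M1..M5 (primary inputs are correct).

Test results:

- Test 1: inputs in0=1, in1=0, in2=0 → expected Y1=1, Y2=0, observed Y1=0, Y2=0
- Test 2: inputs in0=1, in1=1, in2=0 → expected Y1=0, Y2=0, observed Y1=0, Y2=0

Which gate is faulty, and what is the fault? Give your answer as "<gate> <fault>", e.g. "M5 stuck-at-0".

M2 stuck-at-0

Fault-free values for test 1 (in0=1, in1=0, in2=0): M1=1, M2=1, M3=1, M4=1, M5=0, giving Y1=1, Y2=0. Observed Y1=0, Y2=0.
Test 1: faults giving observed Y1=0, Y2=0 are {M1 stuck-at-0, M2 stuck-at-0}.
Test 2 (in0=1, in1=1, in2=0): fault-free M1=1, M2=0, M3=1, M4=1, M5=0 → Y1=0, Y2=0; observed Y1=0, Y2=0. Eliminates M1 stuck-at-0.
Only M2 stuck-at-0 is consistent with every test.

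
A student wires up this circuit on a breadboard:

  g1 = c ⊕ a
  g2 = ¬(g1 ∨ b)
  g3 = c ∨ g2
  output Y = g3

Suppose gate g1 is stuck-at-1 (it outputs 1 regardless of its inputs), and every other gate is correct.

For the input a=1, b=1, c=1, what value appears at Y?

1

Propagate with g1 forced: g1=1 [stuck-at-1], g2=0, g3=1.
So Y = 1. (Same as the fault-free value — the fault is masked on this input.)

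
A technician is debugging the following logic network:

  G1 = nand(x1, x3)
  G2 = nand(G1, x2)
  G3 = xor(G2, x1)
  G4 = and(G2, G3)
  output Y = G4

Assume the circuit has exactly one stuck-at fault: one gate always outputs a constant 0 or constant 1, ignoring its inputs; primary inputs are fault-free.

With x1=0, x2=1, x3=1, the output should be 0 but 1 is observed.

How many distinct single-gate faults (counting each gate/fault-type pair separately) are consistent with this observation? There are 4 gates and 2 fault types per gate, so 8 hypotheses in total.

3

Fault-free: G1=1, G2=0, G3=0, G4=0 → 0. Observed 1.
  G1 stuck-at-0: output 1 ✓
  G1 stuck-at-1: output 0 ✗
  G2 stuck-at-0: output 0 ✗
  G2 stuck-at-1: output 1 ✓
  G3 stuck-at-0: output 0 ✗
  G3 stuck-at-1: output 0 ✗
  G4 stuck-at-0: output 0 ✗
  G4 stuck-at-1: output 1 ✓
Consistent faults: {G1 stuck-at-0, G2 stuck-at-1, G4 stuck-at-1} — 3 in all.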